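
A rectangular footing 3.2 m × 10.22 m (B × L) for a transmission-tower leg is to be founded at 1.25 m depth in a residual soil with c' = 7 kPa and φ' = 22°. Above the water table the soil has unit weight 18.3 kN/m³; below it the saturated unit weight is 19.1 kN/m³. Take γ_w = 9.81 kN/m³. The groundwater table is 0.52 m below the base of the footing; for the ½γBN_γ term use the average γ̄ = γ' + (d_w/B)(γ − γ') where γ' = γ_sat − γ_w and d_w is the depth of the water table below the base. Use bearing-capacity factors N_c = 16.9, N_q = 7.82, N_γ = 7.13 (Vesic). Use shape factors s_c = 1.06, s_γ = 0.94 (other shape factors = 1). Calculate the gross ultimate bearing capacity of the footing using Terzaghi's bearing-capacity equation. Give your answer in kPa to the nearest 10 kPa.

q = γ·D_f = 18.3 × 1.25 = 22.875 kPa.
γ' = 9.29 kN/m³; averaging over the depth B below the base, γ̄ = γ' + (d_w/B)(γ − γ') = 10.754 kN/m³.
c·N_c·s_c = 7 × 16.9 × 1.06 = 125.4 kPa
q·N_q = 22.875 × 7.82 = 178.88 kPa
0.5·γ·B·N_γ·s_γ = 0.5 × 10.754 × 3.2 × 7.13 × 0.94 = 115.32 kPa
q_ult = 125.4 + 178.88 + 115.32 = 419.6 kPa.

q_ult ≈ 420 kPa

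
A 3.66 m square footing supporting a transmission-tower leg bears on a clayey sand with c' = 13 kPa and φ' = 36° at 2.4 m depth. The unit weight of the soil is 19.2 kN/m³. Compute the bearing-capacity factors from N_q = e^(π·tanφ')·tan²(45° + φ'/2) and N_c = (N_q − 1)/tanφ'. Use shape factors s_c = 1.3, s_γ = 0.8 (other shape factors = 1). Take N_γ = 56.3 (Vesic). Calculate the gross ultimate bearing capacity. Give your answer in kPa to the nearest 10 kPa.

tan36° = 0.7265, so N_q = e^(π×0.7265)·tan²(63°) = 9.801 × 3.852 = 37.75.
N_c = (37.75 − 1)/tan36° = 50.59.
Overburden at base level: q = 19.2 × 2.4 = 46.08 kPa.
Cohesion term c·N_c·s_c = 13 × 50.585 × 1.3 = 854.89 kPa; surcharge term q·N_q = 46.08 × 37.752 = 1739.6 kPa; self-weight term 0.5·γ·B·N_γ·s_γ = 0.5 × 19.2 × 3.66 × 56.3 × 0.8 = 1582.5 kPa.
q_ult = 854.89 + 1739.6 + 1582.5 = 4177.1 kPa.

q_ult ≈ 4180 kPa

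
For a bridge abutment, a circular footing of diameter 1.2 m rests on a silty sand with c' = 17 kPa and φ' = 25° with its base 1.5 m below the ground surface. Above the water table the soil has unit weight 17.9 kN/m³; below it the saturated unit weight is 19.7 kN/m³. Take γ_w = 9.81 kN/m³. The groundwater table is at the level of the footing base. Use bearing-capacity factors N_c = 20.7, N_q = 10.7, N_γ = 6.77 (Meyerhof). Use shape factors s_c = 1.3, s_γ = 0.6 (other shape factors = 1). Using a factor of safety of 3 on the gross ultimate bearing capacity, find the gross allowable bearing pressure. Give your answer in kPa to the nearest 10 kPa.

q_all ≈ 260 kPa

Overburden at base level: q = 17.9 × 1.5 = 26.85 kPa.
Below the base the soil is submerged, so the ½γBN_γ term uses γ' = 19.7 − 9.81 = 9.89 kN/m³.
Cohesion term c·N_c·s_c = 17 × 20.7 × 1.3 = 457.47 kPa; surcharge term q·N_q = 26.85 × 10.7 = 287.29 kPa; self-weight term 0.5·γ·B·N_γ·s_γ = 0.5 × 9.89 × 1.2 × 6.77 × 0.6 = 24.104 kPa.
q_ult = 457.47 + 287.29 + 24.104 = 768.87 kPa.
q_all = 768.87 / 3 = 256.29 kPa.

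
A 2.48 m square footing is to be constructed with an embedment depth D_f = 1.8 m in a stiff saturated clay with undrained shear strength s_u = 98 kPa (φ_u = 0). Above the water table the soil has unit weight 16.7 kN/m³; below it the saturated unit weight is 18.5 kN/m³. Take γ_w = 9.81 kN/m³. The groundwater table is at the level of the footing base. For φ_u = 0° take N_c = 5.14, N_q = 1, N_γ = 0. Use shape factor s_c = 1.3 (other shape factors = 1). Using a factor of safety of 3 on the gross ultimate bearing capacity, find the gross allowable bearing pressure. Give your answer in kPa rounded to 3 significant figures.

Overburden at base level: q = 16.7 × 1.8 = 30.06 kPa.
Cohesion term c·N_c·s_c = 98 × 5.14 × 1.3 = 654.84 kPa; surcharge term q·N_q = 30.06 × 1 = 30.06 kPa.
q_ult = 654.84 + 30.06 = 684.9 kPa.
q_all = 684.9 / 3 = 228.3 kPa.

q_all ≈ 228 kPa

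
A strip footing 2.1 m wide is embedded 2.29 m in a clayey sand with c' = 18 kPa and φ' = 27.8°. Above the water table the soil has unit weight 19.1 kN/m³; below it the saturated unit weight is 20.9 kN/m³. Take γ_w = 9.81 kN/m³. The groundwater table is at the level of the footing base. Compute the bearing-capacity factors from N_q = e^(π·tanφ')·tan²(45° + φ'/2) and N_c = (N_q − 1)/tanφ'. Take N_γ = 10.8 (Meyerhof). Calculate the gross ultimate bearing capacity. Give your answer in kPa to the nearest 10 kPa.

q_ult ≈ 1210 kPa

tan27.8° = 0.5272, so N_q = e^(π×0.5272)·tan²(58.9°) = 5.24 × 2.748 = 14.4.
N_c = (14.4 − 1)/tan27.8° = 25.42.
Effective surcharge at the founding depth q = γ·D_f = 19.1 × 2.29 = 43.739 kPa.
The water table coincides with the base, so in the self-weight term γ → γ' = 11.09 kN/m³.
q_ult = c·N_c + q·N_q + 0.5·γ·B·N_γ
     = 18 × 25.416 + 43.739 × 14.4 + 0.5 × 11.09 × 2.1 × 10.8
     = 457.49 + 629.86 + 125.76 = 1213.1 kPa.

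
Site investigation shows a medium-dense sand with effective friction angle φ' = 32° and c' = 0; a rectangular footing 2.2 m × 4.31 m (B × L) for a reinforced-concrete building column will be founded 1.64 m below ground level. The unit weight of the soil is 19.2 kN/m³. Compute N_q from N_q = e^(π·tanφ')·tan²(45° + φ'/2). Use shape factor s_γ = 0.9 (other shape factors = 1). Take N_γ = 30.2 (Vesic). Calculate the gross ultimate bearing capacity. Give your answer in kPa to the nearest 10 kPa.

q_ult ≈ 1300 kPa

tan32° = 0.6249, so N_q = e^(π×0.6249)·tan²(61°) = 7.121 × 3.255 = 23.18.
Effective surcharge at the founding depth q = γ·D_f = 19.2 × 1.64 = 31.488 kPa.
q_ult = q·N_q + 0.5·γ·B·N_γ·s_γ
     = 31.488 × 23.177 + 0.5 × 19.2 × 2.2 × 30.2 × 0.9
     = 729.79 + 574.04 = 1303.8 kPa.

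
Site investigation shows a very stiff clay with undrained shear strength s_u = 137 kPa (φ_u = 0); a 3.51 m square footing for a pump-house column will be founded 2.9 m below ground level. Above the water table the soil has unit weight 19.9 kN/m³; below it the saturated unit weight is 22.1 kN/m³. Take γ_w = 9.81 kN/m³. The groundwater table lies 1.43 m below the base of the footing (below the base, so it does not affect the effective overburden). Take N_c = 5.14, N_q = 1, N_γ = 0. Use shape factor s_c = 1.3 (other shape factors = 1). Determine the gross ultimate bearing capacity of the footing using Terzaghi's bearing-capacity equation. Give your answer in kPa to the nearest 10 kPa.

q_ult ≈ 970 kPa

q = γ·D_f = 19.9 × 2.9 = 57.71 kPa.
c·N_c·s_c = 137 × 5.14 × 1.3 = 915.43 kPa
q·N_q = 57.71 × 1 = 57.71 kPa
q_ult = 915.43 + 57.71 = 973.14 kPa.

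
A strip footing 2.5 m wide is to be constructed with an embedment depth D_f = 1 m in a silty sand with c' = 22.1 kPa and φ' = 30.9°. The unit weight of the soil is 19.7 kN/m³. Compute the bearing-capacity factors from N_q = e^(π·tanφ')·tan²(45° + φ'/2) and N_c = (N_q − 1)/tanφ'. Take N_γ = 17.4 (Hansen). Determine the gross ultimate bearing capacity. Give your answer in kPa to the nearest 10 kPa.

tan30.9° = 0.5985, so N_q = e^(π×0.5985)·tan²(60.45°) = 6.555 × 3.111 = 20.39.
N_c = (20.39 − 1)/tan30.9° = 32.41.
Effective surcharge at the founding depth q = γ·D_f = 19.7 × 1 = 19.7 kPa.
q_ult = c·N_c + q·N_q + 0.5·γ·B·N_γ
     = 22.1 × 32.406 + 19.7 × 20.394 + 0.5 × 19.7 × 2.5 × 17.4
     = 716.17 + 401.77 + 428.47 = 1546.4 kPa.

q_ult ≈ 1550 kPa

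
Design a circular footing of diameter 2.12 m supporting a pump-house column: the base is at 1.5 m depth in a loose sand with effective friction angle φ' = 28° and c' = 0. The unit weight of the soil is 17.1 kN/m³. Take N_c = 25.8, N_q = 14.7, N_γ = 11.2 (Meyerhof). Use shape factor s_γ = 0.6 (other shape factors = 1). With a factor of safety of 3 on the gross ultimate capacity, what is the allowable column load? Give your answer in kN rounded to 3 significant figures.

P_all ≈ 587 kN

Overburden at base level: q = 17.1 × 1.5 = 25.65 kPa.
Surcharge term q·N_q = 25.65 × 14.7 = 377.06 kPa; self-weight term 0.5·γ·B·N_γ·s_γ = 0.5 × 17.1 × 2.12 × 11.2 × 0.6 = 121.81 kPa.
q_ult = 377.06 + 121.81 = 498.86 kPa.
Gross allowable pressure q_all = 498.86 / 3 = 166.29 kPa.
Footing area = 3.5299 m², so allowable column load = 166.29 × 3.5299 = 586.98 kN.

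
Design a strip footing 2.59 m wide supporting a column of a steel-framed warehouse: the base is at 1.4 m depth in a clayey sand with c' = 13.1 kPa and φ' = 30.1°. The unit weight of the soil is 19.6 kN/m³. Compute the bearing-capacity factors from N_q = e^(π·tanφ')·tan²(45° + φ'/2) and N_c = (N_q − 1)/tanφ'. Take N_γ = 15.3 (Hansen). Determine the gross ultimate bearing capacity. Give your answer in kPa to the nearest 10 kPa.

tan30.1° = 0.5797, so N_q = e^(π×0.5797)·tan²(60.05°) = 6.179 × 3.012 = 18.61.
N_c = (18.61 − 1)/tan30.1° = 30.38.
Effective surcharge at the founding depth q = γ·D_f = 19.6 × 1.4 = 27.44 kPa.
q_ult = c·N_c + q·N_q + 0.5·γ·B·N_γ
     = 13.1 × 30.381 + 27.44 × 18.611 + 0.5 × 19.6 × 2.59 × 15.3
     = 397.99 + 510.69 + 388.34 = 1297 kPa.

q_ult ≈ 1300 kPa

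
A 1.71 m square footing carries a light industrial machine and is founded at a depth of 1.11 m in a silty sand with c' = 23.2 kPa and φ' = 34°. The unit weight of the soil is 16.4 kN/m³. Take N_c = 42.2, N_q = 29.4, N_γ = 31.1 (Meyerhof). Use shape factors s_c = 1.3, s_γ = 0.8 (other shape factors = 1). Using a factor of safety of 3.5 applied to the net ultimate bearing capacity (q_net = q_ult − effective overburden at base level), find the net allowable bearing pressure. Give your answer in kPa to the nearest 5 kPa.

q_all(net) ≈ 610 kPa

q = γ·D_f = 16.4 × 1.11 = 18.204 kPa.
c·N_c·s_c = 23.2 × 42.2 × 1.3 = 1272.8 kPa
q·N_q = 18.204 × 29.4 = 535.2 kPa
0.5·γ·B·N_γ·s_γ = 0.5 × 16.4 × 1.71 × 31.1 × 0.8 = 348.87 kPa
q_ult = 1272.8 + 535.2 + 348.87 = 2156.8 kPa.
Net ultimate: q_net = 2156.8 − 18.204 = 2138.6 kPa.
q_all(net) = 2138.6 / 3.5 = 611.03 kPa.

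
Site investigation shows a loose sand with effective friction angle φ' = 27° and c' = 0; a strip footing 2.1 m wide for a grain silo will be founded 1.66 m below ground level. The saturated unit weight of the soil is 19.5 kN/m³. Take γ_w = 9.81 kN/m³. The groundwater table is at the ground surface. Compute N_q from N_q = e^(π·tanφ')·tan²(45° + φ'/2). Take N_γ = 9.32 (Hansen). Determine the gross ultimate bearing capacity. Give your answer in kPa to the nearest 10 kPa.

q_ult ≈ 310 kPa

tan27° = 0.5095, so N_q = e^(π×0.5095)·tan²(58.5°) = 4.957 × 2.663 = 13.2.
γ' = 19.5 − 9.81 = 9.69 kN/m³ (submerged throughout). q = 9.69 × 1.66 = 16.085 kPa; the same γ' applies in the ½γBN_γ term.
q·N_q = 16.085 × 13.199 = 212.31 kPa
0.5·γ·B·N_γ = 0.5 × 9.69 × 2.1 × 9.32 = 94.826 kPa
q_ult = 212.31 + 94.826 = 307.14 kPa.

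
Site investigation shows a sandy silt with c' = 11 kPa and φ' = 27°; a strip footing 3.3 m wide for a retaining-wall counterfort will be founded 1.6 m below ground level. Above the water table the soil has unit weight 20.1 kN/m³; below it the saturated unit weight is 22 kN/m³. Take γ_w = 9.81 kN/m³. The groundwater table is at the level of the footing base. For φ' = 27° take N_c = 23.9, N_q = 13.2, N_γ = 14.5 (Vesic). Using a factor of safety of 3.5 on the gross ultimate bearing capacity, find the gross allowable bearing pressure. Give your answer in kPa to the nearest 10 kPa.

q_all ≈ 280 kPa

Effective surcharge at the founding depth q = γ·D_f = 20.1 × 1.6 = 32.16 kPa.
The water table coincides with the base, so in the self-weight term γ → γ' = 12.19 kN/m³.
q_ult = c·N_c + q·N_q + 0.5·γ·B·N_γ
     = 11 × 23.9 + 32.16 × 13.2 + 0.5 × 12.19 × 3.3 × 14.5
     = 262.9 + 424.51 + 291.65 = 979.06 kPa.
q_all = 979.06 / 3.5 = 279.73 kPa.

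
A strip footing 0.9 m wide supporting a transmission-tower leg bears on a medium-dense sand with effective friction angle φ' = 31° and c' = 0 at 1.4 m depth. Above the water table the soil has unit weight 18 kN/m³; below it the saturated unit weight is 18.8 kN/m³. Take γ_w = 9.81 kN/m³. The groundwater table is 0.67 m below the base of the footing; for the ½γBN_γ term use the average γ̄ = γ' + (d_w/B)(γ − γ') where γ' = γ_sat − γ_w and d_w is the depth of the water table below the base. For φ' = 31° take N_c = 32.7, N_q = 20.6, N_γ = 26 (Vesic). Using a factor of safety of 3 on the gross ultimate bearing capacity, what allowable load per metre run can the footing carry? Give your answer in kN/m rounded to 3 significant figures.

≈ 211 kN/m

q = γ·D_f = 18 × 1.4 = 25.2 kPa.
γ' = 8.99 kN/m³; averaging over the depth B below the base, γ̄ = γ' + (d_w/B)(γ − γ') = 15.697 kN/m³.
q·N_q = 25.2 × 20.6 = 519.12 kPa
0.5·γ·B·N_γ = 0.5 × 15.697 × 0.9 × 26 = 183.66 kPa
q_ult = 519.12 + 183.66 = 702.78 kPa.
Gross allowable pressure q_all = 702.78 / 3 = 234.26 kPa.
Allowable wall load = q_all × B = 234.26 × 0.9 = 210.83 kN per metre run.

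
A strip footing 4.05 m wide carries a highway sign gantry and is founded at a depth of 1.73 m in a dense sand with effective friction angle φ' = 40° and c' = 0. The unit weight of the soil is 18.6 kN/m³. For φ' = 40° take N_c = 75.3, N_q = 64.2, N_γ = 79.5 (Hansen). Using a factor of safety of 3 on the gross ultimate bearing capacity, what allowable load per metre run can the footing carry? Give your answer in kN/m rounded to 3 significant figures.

≈ 6830 kN/m

Effective surcharge at the founding depth q = γ·D_f = 18.6 × 1.73 = 32.178 kPa.
q_ult = q·N_q + 0.5·γ·B·N_γ
     = 32.178 × 64.2 + 0.5 × 18.6 × 4.05 × 79.5
     = 2065.8 + 2994.4 = 5060.2 kPa.
Gross allowable pressure q_all = 5060.2 / 3 = 1686.7 kPa.
Allowable wall load = q_all × B = 1686.7 × 4.05 = 6831.3 kN per metre run.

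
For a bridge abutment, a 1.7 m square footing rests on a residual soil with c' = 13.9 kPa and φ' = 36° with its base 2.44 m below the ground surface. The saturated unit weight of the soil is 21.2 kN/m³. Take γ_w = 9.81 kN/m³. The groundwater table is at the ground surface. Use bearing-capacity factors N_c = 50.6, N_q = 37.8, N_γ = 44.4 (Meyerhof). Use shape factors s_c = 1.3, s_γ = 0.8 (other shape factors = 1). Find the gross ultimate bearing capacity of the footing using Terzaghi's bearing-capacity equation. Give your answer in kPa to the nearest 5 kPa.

γ' = 21.2 − 9.81 = 11.39 kN/m³ (submerged throughout). q = 11.39 × 2.44 = 27.792 kPa; the same γ' applies in the ½γBN_γ term.
c·N_c·s_c = 13.9 × 50.6 × 1.3 = 914.34 kPa
q·N_q = 27.792 × 37.8 = 1050.5 kPa
0.5·γ·B·N_γ·s_γ = 0.5 × 11.39 × 1.7 × 44.4 × 0.8 = 343.89 kPa
q_ult = 914.34 + 1050.5 + 343.89 = 2308.8 kPa.

q_ult ≈ 2310 kPa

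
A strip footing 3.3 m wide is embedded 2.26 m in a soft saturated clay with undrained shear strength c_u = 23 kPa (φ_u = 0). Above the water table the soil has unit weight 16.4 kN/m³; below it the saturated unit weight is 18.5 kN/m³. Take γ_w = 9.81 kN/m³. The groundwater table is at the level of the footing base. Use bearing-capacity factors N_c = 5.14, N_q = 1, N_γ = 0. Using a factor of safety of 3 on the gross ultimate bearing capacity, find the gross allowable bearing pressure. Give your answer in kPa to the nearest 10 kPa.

Effective surcharge at the founding depth q = γ·D_f = 16.4 × 2.26 = 37.064 kPa.
q_ult = c·N_c + q·N_q
     = 23 × 5.14 + 37.064 × 1
     = 118.22 + 37.064 = 155.28 kPa.
q_all = 155.28 / 3 = 51.761 kPa.

q_all ≈ 50 kPa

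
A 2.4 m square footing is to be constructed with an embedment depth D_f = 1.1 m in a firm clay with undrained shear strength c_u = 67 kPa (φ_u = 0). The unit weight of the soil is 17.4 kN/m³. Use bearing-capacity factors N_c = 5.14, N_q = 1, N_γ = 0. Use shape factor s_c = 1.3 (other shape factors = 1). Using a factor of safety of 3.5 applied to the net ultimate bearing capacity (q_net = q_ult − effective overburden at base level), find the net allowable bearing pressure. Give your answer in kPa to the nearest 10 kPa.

q = γ·D_f = 17.4 × 1.1 = 19.14 kPa.
c·N_c·s_c = 67 × 5.14 × 1.3 = 447.69 kPa
q·N_q = 19.14 × 1 = 19.14 kPa
q_ult = 447.69 + 19.14 = 466.83 kPa.
Net ultimate: q_net = 466.83 − 19.14 = 447.69 kPa.
q_all(net) = 447.69 / 3.5 = 127.91 kPa.

q_all(net) ≈ 130 kPa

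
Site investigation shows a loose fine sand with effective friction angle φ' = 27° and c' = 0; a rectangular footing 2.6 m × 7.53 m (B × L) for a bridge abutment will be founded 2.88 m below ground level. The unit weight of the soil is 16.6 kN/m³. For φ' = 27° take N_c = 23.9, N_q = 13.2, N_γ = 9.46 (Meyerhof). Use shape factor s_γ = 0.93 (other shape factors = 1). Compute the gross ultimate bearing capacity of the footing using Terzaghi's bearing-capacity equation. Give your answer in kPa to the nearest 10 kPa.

q_ult ≈ 820 kPa

q = γ·D_f = 16.6 × 2.88 = 47.808 kPa.
q·N_q = 47.808 × 13.2 = 631.07 kPa
0.5·γ·B·N_γ·s_γ = 0.5 × 16.6 × 2.6 × 9.46 × 0.93 = 189.86 kPa
q_ult = 631.07 + 189.86 = 820.92 kPa.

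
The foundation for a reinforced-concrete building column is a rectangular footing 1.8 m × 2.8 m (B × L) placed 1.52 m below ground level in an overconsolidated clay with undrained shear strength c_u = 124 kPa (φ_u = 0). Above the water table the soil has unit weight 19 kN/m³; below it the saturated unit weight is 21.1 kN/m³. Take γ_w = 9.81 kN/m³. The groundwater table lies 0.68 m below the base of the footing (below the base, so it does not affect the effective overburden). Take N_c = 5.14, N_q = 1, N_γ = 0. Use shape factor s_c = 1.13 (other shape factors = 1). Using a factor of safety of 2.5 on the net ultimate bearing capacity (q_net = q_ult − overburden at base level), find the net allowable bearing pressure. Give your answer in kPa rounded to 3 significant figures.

q_all(net) ≈ 288 kPa

Overburden at base level: q = 19 × 1.52 = 28.88 kPa.
Cohesion term c·N_c·s_c = 124 × 5.14 × 1.13 = 720.22 kPa; surcharge term q·N_q = 28.88 × 1 = 28.88 kPa.
q_ult = 720.22 + 28.88 = 749.1 kPa.
q_net = 749.1 − 28.88 = 720.22 kPa.
q_all(net) = 720.22 / 2.5 = 288.09 kPa.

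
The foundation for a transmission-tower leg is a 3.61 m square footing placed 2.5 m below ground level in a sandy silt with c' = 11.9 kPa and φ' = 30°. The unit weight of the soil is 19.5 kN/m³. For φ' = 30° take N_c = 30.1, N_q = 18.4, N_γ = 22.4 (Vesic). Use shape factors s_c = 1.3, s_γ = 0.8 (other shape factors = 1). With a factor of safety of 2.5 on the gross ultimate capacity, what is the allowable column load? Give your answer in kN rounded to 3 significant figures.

Overburden at base level: q = 19.5 × 2.5 = 48.75 kPa.
Cohesion term c·N_c·s_c = 11.9 × 30.1 × 1.3 = 465.65 kPa; surcharge term q·N_q = 48.75 × 18.4 = 897 kPa; self-weight term 0.5·γ·B·N_γ·s_γ = 0.5 × 19.5 × 3.61 × 22.4 × 0.8 = 630.74 kPa.
q_ult = 465.65 + 897 + 630.74 = 1993.4 kPa.
Gross allowable pressure q_all = 1993.4 / 2.5 = 797.35 kPa.
Footing area = 13.0321 m², so allowable column load = 797.35 × 13.0321 = 10391 kN.

P_all ≈ 10400 kN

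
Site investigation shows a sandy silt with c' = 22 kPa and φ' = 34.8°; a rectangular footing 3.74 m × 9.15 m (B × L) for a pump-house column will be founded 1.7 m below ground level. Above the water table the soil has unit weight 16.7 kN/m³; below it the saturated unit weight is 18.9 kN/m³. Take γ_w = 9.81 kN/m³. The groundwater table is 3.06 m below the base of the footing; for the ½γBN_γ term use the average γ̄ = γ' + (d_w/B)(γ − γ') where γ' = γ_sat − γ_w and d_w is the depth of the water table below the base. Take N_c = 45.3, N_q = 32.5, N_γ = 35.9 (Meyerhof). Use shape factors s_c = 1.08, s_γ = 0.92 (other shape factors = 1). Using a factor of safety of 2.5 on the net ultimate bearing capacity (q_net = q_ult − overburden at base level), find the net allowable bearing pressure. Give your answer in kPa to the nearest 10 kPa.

q = γ·D_f = 16.7 × 1.7 = 28.39 kPa.
γ' = 9.09 kN/m³; averaging over the depth B below the base, γ̄ = γ' + (d_w/B)(γ − γ') = 15.316 kN/m³.
c·N_c·s_c = 22 × 45.3 × 1.08 = 1076.3 kPa
q·N_q = 28.39 × 32.5 = 922.67 kPa
0.5·γ·B·N_γ·s_γ = 0.5 × 15.316 × 3.74 × 35.9 × 0.92 = 945.97 kPa
q_ult = 1076.3 + 922.67 + 945.97 = 2945 kPa.
q_net = 2945 − 28.39 = 2916.6 kPa.
q_all(net) = 2916.6 / 2.5 = 1166.6 kPa.

q_all(net) ≈ 1170 kPa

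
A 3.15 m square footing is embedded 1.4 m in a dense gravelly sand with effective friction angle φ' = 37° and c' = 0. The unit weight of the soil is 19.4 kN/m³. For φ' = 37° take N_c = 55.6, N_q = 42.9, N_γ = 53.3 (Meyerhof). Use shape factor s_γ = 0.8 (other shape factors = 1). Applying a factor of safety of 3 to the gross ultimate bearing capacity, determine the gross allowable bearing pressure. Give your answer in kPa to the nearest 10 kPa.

q = γ·D_f = 19.4 × 1.4 = 27.16 kPa.
q·N_q = 27.16 × 42.9 = 1165.2 kPa
0.5·γ·B·N_γ·s_γ = 0.5 × 19.4 × 3.15 × 53.3 × 0.8 = 1302.9 kPa
q_ult = 1165.2 + 1302.9 = 2468 kPa.
q_all = q_ult / FS = 2468 / 3 = 822.68 kPa.

q_all ≈ 820 kPa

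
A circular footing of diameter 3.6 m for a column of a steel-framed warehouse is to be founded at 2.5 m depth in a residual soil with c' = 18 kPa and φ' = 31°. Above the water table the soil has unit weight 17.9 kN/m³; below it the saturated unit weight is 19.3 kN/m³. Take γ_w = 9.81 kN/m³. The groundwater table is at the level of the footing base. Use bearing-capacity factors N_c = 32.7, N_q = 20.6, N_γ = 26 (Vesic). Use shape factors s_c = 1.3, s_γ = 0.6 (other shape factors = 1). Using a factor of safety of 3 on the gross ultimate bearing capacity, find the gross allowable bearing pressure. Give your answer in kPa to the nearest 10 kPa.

q_all ≈ 650 kPa

Overburden at base level: q = 17.9 × 2.5 = 44.75 kPa.
Below the base the soil is submerged, so the ½γBN_γ term uses γ' = 19.3 − 9.81 = 9.49 kN/m³.
Cohesion term c·N_c·s_c = 18 × 32.7 × 1.3 = 765.18 kPa; surcharge term q·N_q = 44.75 × 20.6 = 921.85 kPa; self-weight term 0.5·γ·B·N_γ·s_γ = 0.5 × 9.49 × 3.6 × 26 × 0.6 = 266.48 kPa.
q_ult = 765.18 + 921.85 + 266.48 = 1953.5 kPa.
q_all = 1953.5 / 3 = 651.17 kPa.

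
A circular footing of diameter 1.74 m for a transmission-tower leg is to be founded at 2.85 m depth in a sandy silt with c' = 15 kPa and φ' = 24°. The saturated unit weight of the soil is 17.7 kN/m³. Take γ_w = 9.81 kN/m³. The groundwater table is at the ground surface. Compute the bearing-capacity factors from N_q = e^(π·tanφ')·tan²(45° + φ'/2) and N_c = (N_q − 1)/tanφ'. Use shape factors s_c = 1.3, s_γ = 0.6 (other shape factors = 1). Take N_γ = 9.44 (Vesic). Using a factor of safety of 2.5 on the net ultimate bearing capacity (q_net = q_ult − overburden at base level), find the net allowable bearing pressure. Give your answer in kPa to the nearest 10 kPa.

N_q = e^(π·tan24°)·tan²(57°) = 9.6; N_c = (N_q − 1)/tanφ' = 19.32.
Water table at ground surface, so effective unit weight γ' = 17.7 − 9.81 = 7.89 kN/m³ is used throughout; overburden q = 7.89 × 2.85 = 22.486 kPa; the same γ' applies in the ½γBN_γ term.
Cohesion term c·N_c·s_c = 15 × 19.324 × 1.3 = 376.81 kPa; surcharge term q·N_q = 22.486 × 9.6034 = 215.95 kPa; self-weight term 0.5·γ·B·N_γ·s_γ = 0.5 × 7.89 × 1.74 × 9.44 × 0.6 = 38.879 kPa.
q_ult = 376.81 + 215.95 + 38.879 = 631.64 kPa.
q_net = 631.64 − 22.486 = 609.15 kPa.
q_all(net) = 609.15 / 2.5 = 243.66 kPa.

q_all(net) ≈ 240 kPa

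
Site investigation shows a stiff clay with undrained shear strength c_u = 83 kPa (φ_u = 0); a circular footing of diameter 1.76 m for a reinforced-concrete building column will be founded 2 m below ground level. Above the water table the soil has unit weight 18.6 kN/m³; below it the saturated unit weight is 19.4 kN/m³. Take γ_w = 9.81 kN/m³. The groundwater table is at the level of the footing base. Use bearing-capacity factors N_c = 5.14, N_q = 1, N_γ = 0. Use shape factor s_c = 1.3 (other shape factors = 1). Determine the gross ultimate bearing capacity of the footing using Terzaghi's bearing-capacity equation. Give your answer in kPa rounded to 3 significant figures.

q_ult ≈ 592 kPa

q = γ·D_f = 18.6 × 2 = 37.2 kPa.
c·N_c·s_c = 83 × 5.14 × 1.3 = 554.61 kPa
q·N_q = 37.2 × 1 = 37.2 kPa
q_ult = 554.61 + 37.2 = 591.81 kPa.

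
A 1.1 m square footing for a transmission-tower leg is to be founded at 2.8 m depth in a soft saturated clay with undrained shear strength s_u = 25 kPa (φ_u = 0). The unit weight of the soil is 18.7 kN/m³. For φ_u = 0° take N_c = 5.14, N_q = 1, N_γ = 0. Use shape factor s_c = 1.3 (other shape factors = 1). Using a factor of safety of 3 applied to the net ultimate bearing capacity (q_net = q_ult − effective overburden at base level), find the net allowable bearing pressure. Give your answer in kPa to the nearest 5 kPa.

Overburden at base level: q = 18.7 × 2.8 = 52.36 kPa.
Cohesion term c·N_c·s_c = 25 × 5.14 × 1.3 = 167.05 kPa; surcharge term q·N_q = 52.36 × 1 = 52.36 kPa.
q_ult = 167.05 + 52.36 = 219.41 kPa.
Net ultimate: q_net = 219.41 − 52.36 = 167.05 kPa.
q_all(net) = 167.05 / 3 = 55.683 kPa.

q_all(net) ≈ 55 kPa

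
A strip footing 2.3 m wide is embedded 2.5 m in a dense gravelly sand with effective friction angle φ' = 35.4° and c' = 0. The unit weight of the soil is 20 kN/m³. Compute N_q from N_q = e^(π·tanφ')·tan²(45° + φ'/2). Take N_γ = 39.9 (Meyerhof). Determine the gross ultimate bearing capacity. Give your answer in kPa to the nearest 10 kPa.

q_ult ≈ 2670 kPa

tan35.4° = 0.7107, so N_q = e^(π×0.7107)·tan²(62.7°) = 9.324 × 3.754 = 35.
Effective surcharge at the founding depth q = γ·D_f = 20 × 2.5 = 50 kPa.
q_ult = q·N_q + 0.5·γ·B·N_γ
     = 50 × 35.001 + 0.5 × 20 × 2.3 × 39.9
     = 1750 + 917.7 = 2667.7 kPa.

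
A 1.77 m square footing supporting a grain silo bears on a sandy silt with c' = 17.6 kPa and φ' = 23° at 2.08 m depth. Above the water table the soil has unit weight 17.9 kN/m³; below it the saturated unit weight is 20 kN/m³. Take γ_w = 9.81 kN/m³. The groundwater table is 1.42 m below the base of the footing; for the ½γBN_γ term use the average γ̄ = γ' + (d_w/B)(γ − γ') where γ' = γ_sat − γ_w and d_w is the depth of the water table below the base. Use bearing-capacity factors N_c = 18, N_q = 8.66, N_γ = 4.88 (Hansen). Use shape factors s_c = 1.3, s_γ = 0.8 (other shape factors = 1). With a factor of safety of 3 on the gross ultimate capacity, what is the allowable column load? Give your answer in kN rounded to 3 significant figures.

P_all ≈ 826 kN

Effective surcharge at the founding depth q = γ·D_f = 17.9 × 2.08 = 37.232 kPa.
With d_w = 1.42 m < B, γ̄ = 10.19 + (1.42/1.77) × (17.9 − 10.19) = 16.375 kN/m³.
q_ult = c·N_c·s_c + q·N_q + 0.5·γ·B·N_γ·s_γ
     = 17.6 × 18 × 1.3 + 37.232 × 8.66 + 0.5 × 16.375 × 1.77 × 4.88 × 0.8
     = 411.84 + 322.43 + 56.578 = 790.85 kPa.
Gross allowable pressure q_all = 790.85 / 3 = 263.62 kPa.
Footing area = 3.1329 m², so allowable column load = 263.62 × 3.1329 = 825.88 kN.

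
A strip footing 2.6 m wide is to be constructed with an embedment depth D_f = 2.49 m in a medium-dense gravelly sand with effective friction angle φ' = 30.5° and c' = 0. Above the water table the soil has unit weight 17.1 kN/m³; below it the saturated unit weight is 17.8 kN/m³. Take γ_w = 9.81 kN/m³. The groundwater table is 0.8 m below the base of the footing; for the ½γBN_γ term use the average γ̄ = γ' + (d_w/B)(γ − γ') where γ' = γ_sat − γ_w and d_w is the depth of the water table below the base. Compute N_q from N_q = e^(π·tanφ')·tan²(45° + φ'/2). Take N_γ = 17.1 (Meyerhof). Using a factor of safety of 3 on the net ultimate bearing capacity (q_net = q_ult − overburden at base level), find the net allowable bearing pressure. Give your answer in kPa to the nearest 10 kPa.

N_q = e^(π·tan30.5°)·tan²(60.25°) = 19.48.
Overburden at base level: q = 17.1 × 2.49 = 42.579 kPa.
The water table is 0.8 m below the base (< B = 2.6 m), so the ½γBN_γ term uses γ̄ = γ' + (d_w/B)(γ − γ') = 7.99 + (0.8/2.6)(17.1 − 7.99) = 10.793 kN/m³.
Surcharge term q·N_q = 42.579 × 19.479 = 829.41 kPa; self-weight term 0.5·γ·B·N_γ = 0.5 × 10.793 × 2.6 × 17.1 = 239.93 kPa.
q_ult = 829.41 + 239.93 = 1069.3 kPa.
q_net = 1069.3 − 42.579 = 1026.8 kPa.
q_all(net) = 1026.8 / 3 = 342.25 kPa.

q_all(net) ≈ 340 kPa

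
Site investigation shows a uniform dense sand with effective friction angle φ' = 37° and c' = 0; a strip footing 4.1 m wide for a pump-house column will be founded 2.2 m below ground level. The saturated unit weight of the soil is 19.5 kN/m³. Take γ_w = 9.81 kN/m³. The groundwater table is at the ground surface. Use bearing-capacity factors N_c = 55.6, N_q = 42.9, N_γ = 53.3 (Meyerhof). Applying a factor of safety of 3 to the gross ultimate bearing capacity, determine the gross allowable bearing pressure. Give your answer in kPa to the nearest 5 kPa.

q_all ≈ 660 kPa

With the water table at the surface the whole profile is submerged: γ' = 19.5 − 9.81 = 9.69 kN/m³, so q = γ'·D_f = 21.318 kPa; the same γ' applies in the ½γBN_γ term.
q_ult = q·N_q + 0.5·γ·B·N_γ
     = 21.318 × 42.9 + 0.5 × 9.69 × 4.1 × 53.3
     = 914.54 + 1058.8 = 1973.3 kPa.
q_all = q_ult / FS = 1973.3 / 3 = 657.77 kPa.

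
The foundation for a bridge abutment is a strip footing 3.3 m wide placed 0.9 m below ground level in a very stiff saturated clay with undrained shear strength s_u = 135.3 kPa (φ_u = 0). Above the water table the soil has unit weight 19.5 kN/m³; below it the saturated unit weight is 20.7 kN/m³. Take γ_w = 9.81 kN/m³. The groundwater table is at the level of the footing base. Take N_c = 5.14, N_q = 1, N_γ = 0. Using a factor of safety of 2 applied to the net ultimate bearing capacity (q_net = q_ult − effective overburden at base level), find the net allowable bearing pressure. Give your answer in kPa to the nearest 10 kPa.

q = γ·D_f = 19.5 × 0.9 = 17.55 kPa.
c·N_c = 135.3 × 5.14 = 695.44 kPa
q·N_q = 17.55 × 1 = 17.55 kPa
q_ult = 695.44 + 17.55 = 712.99 kPa.
Net ultimate: q_net = 712.99 − 17.55 = 695.44 kPa.
q_all(net) = 695.44 / 2 = 347.72 kPa.

q_all(net) ≈ 350 kPa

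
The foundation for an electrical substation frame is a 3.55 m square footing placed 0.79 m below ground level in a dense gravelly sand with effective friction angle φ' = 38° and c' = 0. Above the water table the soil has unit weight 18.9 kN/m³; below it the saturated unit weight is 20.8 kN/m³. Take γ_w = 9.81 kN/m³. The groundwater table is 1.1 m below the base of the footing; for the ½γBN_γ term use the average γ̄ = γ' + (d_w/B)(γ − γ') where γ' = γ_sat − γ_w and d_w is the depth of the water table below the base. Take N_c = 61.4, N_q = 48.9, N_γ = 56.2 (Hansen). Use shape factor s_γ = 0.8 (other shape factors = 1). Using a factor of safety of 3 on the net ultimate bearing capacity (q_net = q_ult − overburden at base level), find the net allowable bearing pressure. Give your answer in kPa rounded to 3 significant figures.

Overburden at base level: q = 18.9 × 0.79 = 14.931 kPa.
The water table is 1.1 m below the base (< B = 3.55 m), so the ½γBN_γ term uses γ̄ = γ' + (d_w/B)(γ − γ') = 10.99 + (1.1/3.55)(18.9 − 10.99) = 13.441 kN/m³.
Surcharge term q·N_q = 14.931 × 48.9 = 730.13 kPa; self-weight term 0.5·γ·B·N_γ·s_γ = 0.5 × 13.441 × 3.55 × 56.2 × 0.8 = 1072.6 kPa.
q_ult = 730.13 + 1072.6 = 1802.8 kPa.
q_net = 1802.8 − 14.931 = 1787.8 kPa.
q_all(net) = 1787.8 / 3 = 595.95 kPa.

q_all(net) ≈ 596 kPa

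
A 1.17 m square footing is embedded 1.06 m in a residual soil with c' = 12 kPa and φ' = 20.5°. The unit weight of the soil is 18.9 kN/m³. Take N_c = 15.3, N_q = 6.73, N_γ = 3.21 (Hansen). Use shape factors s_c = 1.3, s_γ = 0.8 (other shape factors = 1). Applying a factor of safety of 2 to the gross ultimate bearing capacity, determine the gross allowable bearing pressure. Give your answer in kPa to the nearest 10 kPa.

Effective surcharge at the founding depth q = γ·D_f = 18.9 × 1.06 = 20.034 kPa.
q_ult = c·N_c·s_c + q·N_q + 0.5·γ·B·N_γ·s_γ
     = 12 × 15.3 × 1.3 + 20.034 × 6.73 + 0.5 × 18.9 × 1.17 × 3.21 × 0.8
     = 238.68 + 134.83 + 28.393 = 401.9 kPa.
q_all = q_ult / FS = 401.9 / 2 = 200.95 kPa.

q_all ≈ 200 kPa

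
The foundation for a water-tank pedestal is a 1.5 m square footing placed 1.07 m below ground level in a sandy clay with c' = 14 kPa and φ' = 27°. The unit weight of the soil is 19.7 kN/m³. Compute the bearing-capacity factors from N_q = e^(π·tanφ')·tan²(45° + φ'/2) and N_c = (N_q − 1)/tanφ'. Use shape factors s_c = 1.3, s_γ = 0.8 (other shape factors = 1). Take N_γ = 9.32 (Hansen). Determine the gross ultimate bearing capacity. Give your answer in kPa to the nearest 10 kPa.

tan27° = 0.5095, so N_q = e^(π×0.5095)·tan²(58.5°) = 4.957 × 2.663 = 13.2.
N_c = (13.2 − 1)/tan27° = 23.94.
Overburden at base level: q = 19.7 × 1.07 = 21.079 kPa.
Cohesion term c·N_c·s_c = 14 × 23.942 × 1.3 = 435.75 kPa; surcharge term q·N_q = 21.079 × 13.199 = 278.22 kPa; self-weight term 0.5·γ·B·N_γ·s_γ = 0.5 × 19.7 × 1.5 × 9.32 × 0.8 = 110.16 kPa.
q_ult = 435.75 + 278.22 + 110.16 = 824.13 kPa.

q_ult ≈ 820 kPa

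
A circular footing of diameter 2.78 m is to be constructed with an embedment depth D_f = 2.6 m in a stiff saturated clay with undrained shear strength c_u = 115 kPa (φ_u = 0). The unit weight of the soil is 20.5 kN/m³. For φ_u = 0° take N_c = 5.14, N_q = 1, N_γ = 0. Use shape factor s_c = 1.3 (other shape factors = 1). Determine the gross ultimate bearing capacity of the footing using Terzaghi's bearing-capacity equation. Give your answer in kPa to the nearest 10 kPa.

q_ult ≈ 820 kPa

Overburden at base level: q = 20.5 × 2.6 = 53.3 kPa.
Cohesion term c·N_c·s_c = 115 × 5.14 × 1.3 = 768.43 kPa; surcharge term q·N_q = 53.3 × 1 = 53.3 kPa.
q_ult = 768.43 + 53.3 = 821.73 kPa.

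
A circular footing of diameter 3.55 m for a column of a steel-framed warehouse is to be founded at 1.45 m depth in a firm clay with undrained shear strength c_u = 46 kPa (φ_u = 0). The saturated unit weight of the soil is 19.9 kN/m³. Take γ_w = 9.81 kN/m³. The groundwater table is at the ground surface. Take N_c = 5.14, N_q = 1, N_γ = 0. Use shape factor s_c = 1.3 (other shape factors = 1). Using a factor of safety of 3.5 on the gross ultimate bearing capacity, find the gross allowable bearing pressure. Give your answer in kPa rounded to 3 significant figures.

q_all ≈ 92 kPa

Water table at ground surface, so effective unit weight γ' = 19.9 − 9.81 = 10.09 kN/m³ is used throughout; overburden q = 10.09 × 1.45 = 14.63 kPa.
Cohesion term c·N_c·s_c = 46 × 5.14 × 1.3 = 307.37 kPa; surcharge term q·N_q = 14.63 × 1 = 14.63 kPa.
q_ult = 307.37 + 14.63 = 322 kPa.
q_all = 322 / 3.5 = 92.001 kPa.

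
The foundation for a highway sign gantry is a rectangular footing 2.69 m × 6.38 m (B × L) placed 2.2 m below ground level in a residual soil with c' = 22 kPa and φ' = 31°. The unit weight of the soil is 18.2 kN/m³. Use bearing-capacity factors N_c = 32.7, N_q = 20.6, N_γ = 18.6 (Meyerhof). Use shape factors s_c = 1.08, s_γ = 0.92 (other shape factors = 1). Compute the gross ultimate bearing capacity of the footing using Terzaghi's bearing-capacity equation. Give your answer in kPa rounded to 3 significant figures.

q = γ·D_f = 18.2 × 2.2 = 40.04 kPa.
c·N_c·s_c = 22 × 32.7 × 1.08 = 776.95 kPa
q·N_q = 40.04 × 20.6 = 824.82 kPa
0.5·γ·B·N_γ·s_γ = 0.5 × 18.2 × 2.69 × 18.6 × 0.92 = 418.88 kPa
q_ult = 776.95 + 824.82 + 418.88 = 2020.7 kPa.

q_ult ≈ 2020 kPa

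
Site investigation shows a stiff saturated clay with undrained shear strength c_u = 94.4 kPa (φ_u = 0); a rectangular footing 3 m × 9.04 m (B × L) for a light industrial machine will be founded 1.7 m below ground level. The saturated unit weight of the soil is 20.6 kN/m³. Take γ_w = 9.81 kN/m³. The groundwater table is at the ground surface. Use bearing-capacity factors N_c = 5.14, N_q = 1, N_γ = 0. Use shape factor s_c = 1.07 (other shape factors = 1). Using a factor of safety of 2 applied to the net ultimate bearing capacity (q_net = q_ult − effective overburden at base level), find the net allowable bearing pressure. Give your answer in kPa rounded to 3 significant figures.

q_all(net) ≈ 260 kPa

Water table at ground surface, so effective unit weight γ' = 20.6 − 9.81 = 10.79 kN/m³ is used throughout; overburden q = 10.79 × 1.7 = 18.343 kPa.
Cohesion term c·N_c·s_c = 94.4 × 5.14 × 1.07 = 519.18 kPa; surcharge term q·N_q = 18.343 × 1 = 18.343 kPa.
q_ult = 519.18 + 18.343 = 537.52 kPa.
Net ultimate: q_net = 537.52 − 18.343 = 519.18 kPa.
q_all(net) = 519.18 / 2 = 259.59 kPa.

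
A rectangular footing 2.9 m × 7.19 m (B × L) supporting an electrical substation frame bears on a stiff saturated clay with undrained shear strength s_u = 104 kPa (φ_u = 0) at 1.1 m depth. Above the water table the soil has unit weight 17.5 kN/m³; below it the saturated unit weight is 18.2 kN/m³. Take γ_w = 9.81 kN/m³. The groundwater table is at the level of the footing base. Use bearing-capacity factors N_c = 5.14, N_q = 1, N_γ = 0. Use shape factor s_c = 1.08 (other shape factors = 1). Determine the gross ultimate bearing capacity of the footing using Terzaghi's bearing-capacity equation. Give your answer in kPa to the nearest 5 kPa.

q_ult ≈ 595 kPa

Overburden at base level: q = 17.5 × 1.1 = 19.25 kPa.
Cohesion term c·N_c·s_c = 104 × 5.14 × 1.08 = 577.32 kPa; surcharge term q·N_q = 19.25 × 1 = 19.25 kPa.
q_ult = 577.32 + 19.25 = 596.57 kPa.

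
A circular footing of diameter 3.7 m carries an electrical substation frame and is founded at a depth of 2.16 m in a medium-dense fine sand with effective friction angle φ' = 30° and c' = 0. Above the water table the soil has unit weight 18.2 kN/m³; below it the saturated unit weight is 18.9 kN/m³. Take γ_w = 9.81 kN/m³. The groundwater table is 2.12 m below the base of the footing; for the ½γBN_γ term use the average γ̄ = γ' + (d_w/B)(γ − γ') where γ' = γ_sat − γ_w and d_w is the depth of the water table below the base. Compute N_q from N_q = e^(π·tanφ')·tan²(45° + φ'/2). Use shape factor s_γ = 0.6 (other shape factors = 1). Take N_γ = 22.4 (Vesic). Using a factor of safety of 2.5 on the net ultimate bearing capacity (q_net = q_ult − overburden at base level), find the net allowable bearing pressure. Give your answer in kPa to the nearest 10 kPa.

q_all(net) ≈ 420 kPa

N_q = e^(π·tan30°)·tan²(60°) = 18.4.
q = γ·D_f = 18.2 × 2.16 = 39.312 kPa.
γ' = 9.09 kN/m³; averaging over the depth B below the base, γ̄ = γ' + (d_w/B)(γ − γ') = 14.31 kN/m³.
q·N_q = 39.312 × 18.401 = 723.38 kPa
0.5·γ·B·N_γ·s_γ = 0.5 × 14.31 × 3.7 × 22.4 × 0.6 = 355.8 kPa
q_ult = 723.38 + 355.8 = 1079.2 kPa.
q_net = 1079.2 − 39.312 = 1039.9 kPa.
q_all(net) = 1039.9 / 2.5 = 415.95 kPa.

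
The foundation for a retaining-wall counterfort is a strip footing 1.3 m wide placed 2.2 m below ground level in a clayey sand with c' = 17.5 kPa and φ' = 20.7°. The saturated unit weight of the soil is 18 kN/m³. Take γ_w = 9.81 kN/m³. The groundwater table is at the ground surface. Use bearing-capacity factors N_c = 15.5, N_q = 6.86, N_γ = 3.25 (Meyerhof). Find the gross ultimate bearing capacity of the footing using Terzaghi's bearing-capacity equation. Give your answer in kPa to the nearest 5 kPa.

Water table at ground surface, so effective unit weight γ' = 18 − 9.81 = 8.19 kN/m³ is used throughout; overburden q = 8.19 × 2.2 = 18.018 kPa; the same γ' applies in the ½γBN_γ term.
Cohesion term c·N_c = 17.5 × 15.5 = 271.25 kPa; surcharge term q·N_q = 18.018 × 6.86 = 123.6 kPa; self-weight term 0.5·γ·B·N_γ = 0.5 × 8.19 × 1.3 × 3.25 = 17.301 kPa.
q_ult = 271.25 + 123.6 + 17.301 = 412.15 kPa.

q_ult ≈ 410 kPa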